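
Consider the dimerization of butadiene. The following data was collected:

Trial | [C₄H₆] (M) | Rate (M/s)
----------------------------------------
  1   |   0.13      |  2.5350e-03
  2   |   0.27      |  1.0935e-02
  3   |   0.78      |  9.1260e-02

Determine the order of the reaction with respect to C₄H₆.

second order (2)

Step 1: Compare trials to find order n where rate₂/rate₁ = ([C₄H₆]₂/[C₄H₆]₁)^n
Step 2: rate₂/rate₁ = 1.0935e-02/2.5350e-03 = 4.314
Step 3: [C₄H₆]₂/[C₄H₆]₁ = 0.27/0.13 = 2.077
Step 4: n = ln(4.314)/ln(2.077) = 2.00 ≈ 2
Step 5: The reaction is second order in C₄H₆.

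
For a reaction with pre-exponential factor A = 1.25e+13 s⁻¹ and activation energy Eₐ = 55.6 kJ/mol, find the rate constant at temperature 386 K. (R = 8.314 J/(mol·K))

3.74e+05 s⁻¹

Step 1: Use the Arrhenius equation: k = A × exp(-Eₐ/RT)
Step 2: Convert Eₐ to J/mol: 55.6 kJ/mol = 55600 J/mol
Step 3: Calculate the exponent: -Eₐ/(RT) = -55600/(8.314 × 386) = -17.32517
Step 4: k = 1.25e+13 × exp(-17.32517)
Step 5: k = 1.25e+13 × 2.99071e-08 = 3.7384e+05 s⁻¹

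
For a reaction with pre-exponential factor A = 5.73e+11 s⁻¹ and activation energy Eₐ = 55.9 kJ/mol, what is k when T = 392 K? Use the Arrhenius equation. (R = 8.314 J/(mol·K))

2.04e+04 s⁻¹

Step 1: Use the Arrhenius equation: k = A × exp(-Eₐ/RT)
Step 2: Convert Eₐ to J/mol: 55.9 kJ/mol = 55900 J/mol
Step 3: Calculate the exponent: -Eₐ/(RT) = -55900/(8.314 × 392) = -17.15204
Step 4: k = 5.73e+11 × exp(-17.15204)
Step 5: k = 5.73e+11 × 3.55602e-08 = 2.0376e+04 s⁻¹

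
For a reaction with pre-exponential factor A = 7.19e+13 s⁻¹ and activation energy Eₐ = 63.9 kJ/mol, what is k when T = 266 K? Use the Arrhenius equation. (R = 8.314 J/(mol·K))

2.03e+01 s⁻¹

Step 1: Use the Arrhenius equation: k = A × exp(-Eₐ/RT)
Step 2: Convert Eₐ to J/mol: 63.9 kJ/mol = 63900 J/mol
Step 3: Calculate the exponent: -Eₐ/(RT) = -63900/(8.314 × 266) = -28.89410
Step 4: k = 7.19e+13 × exp(-28.89410)
Step 5: k = 7.19e+13 × 2.82782e-13 = 2.0332e+01 s⁻¹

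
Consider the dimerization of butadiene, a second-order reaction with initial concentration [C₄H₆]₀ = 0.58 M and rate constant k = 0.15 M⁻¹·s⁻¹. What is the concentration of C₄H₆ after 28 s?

0.1688 M

Step 1: For a second-order reaction: 1/[C₄H₆] = 1/[C₄H₆]₀ + kt
Step 2: 1/[C₄H₆] = 1/0.58 + 0.15 × 28
Step 3: 1/[C₄H₆] = 1.724 + 4.2 = 5.924
Step 4: [C₄H₆] = 1/5.924 = 0.1688 M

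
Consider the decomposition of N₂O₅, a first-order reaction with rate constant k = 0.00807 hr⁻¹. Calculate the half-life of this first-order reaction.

85.89 hr

Step 1: For a first-order reaction, t₁/₂ = ln(2)/k
Step 2: t₁/₂ = ln(2)/0.00807
Step 3: t₁/₂ = 0.6931/0.00807 = 85.89 hr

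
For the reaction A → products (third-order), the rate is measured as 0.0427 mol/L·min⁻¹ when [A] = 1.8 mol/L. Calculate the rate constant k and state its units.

0.007322 (mol/L)⁻²·min⁻¹

Step 1: rate = k[A]^3, so k = rate / [A]^3.
Step 2: k = 0.0427 / (1.8)^3 = 0.0427 / 5.832.
Step 3: k = 0.007322 (mol/L)⁻²·min⁻¹.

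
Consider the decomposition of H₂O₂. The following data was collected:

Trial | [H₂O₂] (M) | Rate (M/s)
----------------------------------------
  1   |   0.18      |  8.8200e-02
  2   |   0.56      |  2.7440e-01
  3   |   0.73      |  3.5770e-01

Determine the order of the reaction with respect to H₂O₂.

first order (1)

Step 1: Compare trials to find order n where rate₂/rate₁ = ([H₂O₂]₂/[H₂O₂]₁)^n
Step 2: rate₂/rate₁ = 2.7440e-01/8.8200e-02 = 3.111
Step 3: [H₂O₂]₂/[H₂O₂]₁ = 0.56/0.18 = 3.111
Step 4: n = ln(3.111)/ln(3.111) = 1.00 ≈ 1
Step 5: The reaction is first order in H₂O₂.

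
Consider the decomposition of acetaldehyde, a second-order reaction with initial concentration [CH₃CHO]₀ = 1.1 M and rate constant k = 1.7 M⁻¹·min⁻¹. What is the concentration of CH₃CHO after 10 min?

0.05584 M

Step 1: For a second-order reaction: 1/[CH₃CHO] = 1/[CH₃CHO]₀ + kt
Step 2: 1/[CH₃CHO] = 1/1.1 + 1.7 × 10
Step 3: 1/[CH₃CHO] = 0.9091 + 17 = 17.91
Step 4: [CH₃CHO] = 1/17.91 = 0.05584 M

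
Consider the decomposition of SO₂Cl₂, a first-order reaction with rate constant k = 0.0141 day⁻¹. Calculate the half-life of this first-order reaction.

49.16 day

Step 1: For a first-order reaction, t₁/₂ = ln(2)/k
Step 2: t₁/₂ = ln(2)/0.0141
Step 3: t₁/₂ = 0.6931/0.0141 = 49.16 day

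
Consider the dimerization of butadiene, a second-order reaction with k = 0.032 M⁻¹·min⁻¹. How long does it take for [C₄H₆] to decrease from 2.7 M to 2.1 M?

3.307 min

Step 1: For second-order: t = (1/[C₄H₆] - 1/[C₄H₆]₀)/k
Step 2: t = (1/2.1 - 1/2.7)/0.032
Step 3: t = (0.4762 - 0.3704)/0.032
Step 4: t = 0.1058/0.032 = 3.307 min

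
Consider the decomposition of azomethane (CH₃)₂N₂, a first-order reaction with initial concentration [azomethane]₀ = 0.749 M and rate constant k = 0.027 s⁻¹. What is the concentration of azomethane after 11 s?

0.5565 M

Step 1: For a first-order reaction: [azomethane] = [azomethane]₀ × e^(-kt)
Step 2: [azomethane] = 0.749 × e^(-0.027 × 11)
Step 3: [azomethane] = 0.749 × e^(-0.297)
Step 4: [azomethane] = 0.749 × 0.743044 = 0.5565 M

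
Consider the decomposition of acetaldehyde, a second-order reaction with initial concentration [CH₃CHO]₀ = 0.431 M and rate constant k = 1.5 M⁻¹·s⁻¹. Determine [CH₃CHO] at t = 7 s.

0.078 M

Step 1: For a second-order reaction: 1/[CH₃CHO] = 1/[CH₃CHO]₀ + kt
Step 2: 1/[CH₃CHO] = 1/0.431 + 1.5 × 7
Step 3: 1/[CH₃CHO] = 2.32 + 10.5 = 12.82
Step 4: [CH₃CHO] = 1/12.82 = 0.078 M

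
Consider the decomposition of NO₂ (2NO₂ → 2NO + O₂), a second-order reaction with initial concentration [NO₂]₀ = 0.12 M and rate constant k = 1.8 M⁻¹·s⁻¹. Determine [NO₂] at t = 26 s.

0.01814 M

Step 1: For a second-order reaction: 1/[NO₂] = 1/[NO₂]₀ + kt
Step 2: 1/[NO₂] = 1/0.12 + 1.8 × 26
Step 3: 1/[NO₂] = 8.333 + 46.8 = 55.13
Step 4: [NO₂] = 1/55.13 = 0.01814 M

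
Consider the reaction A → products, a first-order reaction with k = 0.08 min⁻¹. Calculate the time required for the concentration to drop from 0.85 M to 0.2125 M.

17.33 min

Step 1: For first-order: t = ln([A]₀/[A])/k
Step 2: t = ln(0.85/0.2125)/0.08
Step 3: t = ln(4)/0.08
Step 4: t = 1.386/0.08 = 17.33 min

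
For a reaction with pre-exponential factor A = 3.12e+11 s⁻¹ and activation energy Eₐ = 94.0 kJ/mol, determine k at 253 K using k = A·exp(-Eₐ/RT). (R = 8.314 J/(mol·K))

1.22e-08 s⁻¹

Step 1: Use the Arrhenius equation: k = A × exp(-Eₐ/RT)
Step 2: Convert Eₐ to J/mol: 94.0 kJ/mol = 94000 J/mol
Step 3: Calculate the exponent: -Eₐ/(RT) = -94000/(8.314 × 253) = -44.68866
Step 4: k = 3.12e+11 × exp(-44.68866)
Step 5: k = 3.12e+11 × 3.90806e-20 = 1.2193e-08 s⁻¹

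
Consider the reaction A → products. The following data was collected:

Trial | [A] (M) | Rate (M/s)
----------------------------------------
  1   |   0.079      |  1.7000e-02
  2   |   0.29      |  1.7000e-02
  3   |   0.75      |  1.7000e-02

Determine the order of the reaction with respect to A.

zeroth order (0)

Step 1: Compare trials - when concentration changes, rate stays constant.
Step 2: rate₂/rate₁ = 1.7000e-02/1.7000e-02 = 1
Step 3: [A]₂/[A]₁ = 0.29/0.079 = 3.671
Step 4: Since rate ratio ≈ (conc ratio)^0, the reaction is zeroth order.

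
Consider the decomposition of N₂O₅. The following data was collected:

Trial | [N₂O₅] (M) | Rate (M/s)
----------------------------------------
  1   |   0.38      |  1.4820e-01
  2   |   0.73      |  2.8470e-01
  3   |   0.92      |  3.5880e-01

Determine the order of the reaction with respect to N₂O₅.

first order (1)

Step 1: Compare trials to find order n where rate₂/rate₁ = ([N₂O₅]₂/[N₂O₅]₁)^n
Step 2: rate₂/rate₁ = 2.8470e-01/1.4820e-01 = 1.921
Step 3: [N₂O₅]₂/[N₂O₅]₁ = 0.73/0.38 = 1.921
Step 4: n = ln(1.921)/ln(1.921) = 1.00 ≈ 1
Step 5: The reaction is first order in N₂O₅.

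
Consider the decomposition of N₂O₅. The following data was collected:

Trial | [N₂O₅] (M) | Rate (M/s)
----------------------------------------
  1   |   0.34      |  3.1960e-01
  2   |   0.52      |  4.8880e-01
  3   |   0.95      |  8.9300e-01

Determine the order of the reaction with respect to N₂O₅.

first order (1)

Step 1: Compare trials to find order n where rate₂/rate₁ = ([N₂O₅]₂/[N₂O₅]₁)^n
Step 2: rate₂/rate₁ = 4.8880e-01/3.1960e-01 = 1.529
Step 3: [N₂O₅]₂/[N₂O₅]₁ = 0.52/0.34 = 1.529
Step 4: n = ln(1.529)/ln(1.529) = 1.00 ≈ 1
Step 5: The reaction is first order in N₂O₅.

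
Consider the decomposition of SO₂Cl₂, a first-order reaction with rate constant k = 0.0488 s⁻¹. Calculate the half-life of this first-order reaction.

14.2 s

Step 1: For a first-order reaction, t₁/₂ = ln(2)/k
Step 2: t₁/₂ = ln(2)/0.0488
Step 3: t₁/₂ = 0.6931/0.0488 = 14.2 s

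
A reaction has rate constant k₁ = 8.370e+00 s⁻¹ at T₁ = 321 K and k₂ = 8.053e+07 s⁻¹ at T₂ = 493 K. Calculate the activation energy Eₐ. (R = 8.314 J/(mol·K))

123.0 kJ/mol

Step 1: Use the two-temperature Arrhenius form: ln(k₂/k₁) = -Eₐ/R × (1/T₂ - 1/T₁)
Step 2: ln(k₂/k₁) = ln(8.053e+07/8.370e+00) = ln(9.62127e+06) = 16.0795
Step 3: 1/T₂ - 1/T₁ = 1/493 - 1/321 = -1.086867e-03 K⁻¹
Step 4: Eₐ = -R × ln(k₂/k₁) / (1/T₂ - 1/T₁) = -8.314 × 16.0795 / -1.086867e-03
Step 5: Eₐ = 1.2300e+05 J/mol = 123.0 kJ/mol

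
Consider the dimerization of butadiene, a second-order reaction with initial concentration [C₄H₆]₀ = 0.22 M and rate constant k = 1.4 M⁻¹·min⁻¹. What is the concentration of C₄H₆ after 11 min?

0.05014 M

Step 1: For a second-order reaction: 1/[C₄H₆] = 1/[C₄H₆]₀ + kt
Step 2: 1/[C₄H₆] = 1/0.22 + 1.4 × 11
Step 3: 1/[C₄H₆] = 4.545 + 15.4 = 19.95
Step 4: [C₄H₆] = 1/19.95 = 0.05014 M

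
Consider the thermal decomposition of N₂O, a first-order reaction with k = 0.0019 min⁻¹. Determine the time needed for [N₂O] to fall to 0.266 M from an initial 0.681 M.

494.8 min

Step 1: For first-order: t = ln([N₂O]₀/[N₂O])/k
Step 2: t = ln(0.681/0.266)/0.0019
Step 3: t = ln(2.56)/0.0019
Step 4: t = 0.9401/0.0019 = 494.8 min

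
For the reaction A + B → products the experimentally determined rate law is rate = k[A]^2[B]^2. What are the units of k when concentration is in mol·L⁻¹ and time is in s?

(mol·L⁻¹)⁻³·s⁻¹

Step 1: Overall order = 2 + 2 = 4.
Step 2: rate has units mol·L⁻¹·s⁻¹; [A]^2[B]^2 has units (mol·L⁻¹)^4.
Step 3: k = rate/([A]^2[B]^2), so units of k = (mol·L⁻¹)^(1-4)·s⁻¹ = (mol·L⁻¹)⁻³·s⁻¹.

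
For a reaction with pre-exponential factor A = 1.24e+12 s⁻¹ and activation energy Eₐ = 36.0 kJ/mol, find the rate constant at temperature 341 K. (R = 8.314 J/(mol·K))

3.79e+06 s⁻¹

Step 1: Use the Arrhenius equation: k = A × exp(-Eₐ/RT)
Step 2: Convert Eₐ to J/mol: 36.0 kJ/mol = 36000 J/mol
Step 3: Calculate the exponent: -Eₐ/(RT) = -36000/(8.314 × 341) = -12.69808
Step 4: k = 1.24e+12 × exp(-12.69808)
Step 5: k = 1.24e+12 × 3.05699e-06 = 3.7907e+06 s⁻¹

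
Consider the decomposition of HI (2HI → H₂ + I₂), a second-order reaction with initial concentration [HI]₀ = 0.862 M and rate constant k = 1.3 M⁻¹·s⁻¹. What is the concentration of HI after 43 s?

0.01753 M

Step 1: For a second-order reaction: 1/[HI] = 1/[HI]₀ + kt
Step 2: 1/[HI] = 1/0.862 + 1.3 × 43
Step 3: 1/[HI] = 1.16 + 55.9 = 57.06
Step 4: [HI] = 1/57.06 = 0.01753 M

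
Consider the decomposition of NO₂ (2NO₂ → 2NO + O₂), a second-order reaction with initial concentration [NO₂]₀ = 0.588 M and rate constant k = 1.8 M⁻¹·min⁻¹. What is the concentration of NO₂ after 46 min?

0.01183 M

Step 1: For a second-order reaction: 1/[NO₂] = 1/[NO₂]₀ + kt
Step 2: 1/[NO₂] = 1/0.588 + 1.8 × 46
Step 3: 1/[NO₂] = 1.701 + 82.8 = 84.5
Step 4: [NO₂] = 1/84.5 = 0.01183 M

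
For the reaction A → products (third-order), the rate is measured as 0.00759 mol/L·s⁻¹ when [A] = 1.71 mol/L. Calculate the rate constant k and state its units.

0.001518 (mol/L)⁻²·s⁻¹

Step 1: rate = k[A]^3, so k = rate / [A]^3.
Step 2: k = 0.00759 / (1.71)^3 = 0.00759 / 5.
Step 3: k = 0.001518 (mol/L)⁻²·s⁻¹.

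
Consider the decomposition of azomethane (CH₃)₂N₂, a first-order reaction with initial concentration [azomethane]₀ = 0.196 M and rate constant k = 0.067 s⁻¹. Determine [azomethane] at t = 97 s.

0.000295 M

Step 1: For a first-order reaction: [azomethane] = [azomethane]₀ × e^(-kt)
Step 2: [azomethane] = 0.196 × e^(-0.067 × 97)
Step 3: [azomethane] = 0.196 × e^(-6.499)
Step 4: [azomethane] = 0.196 × 0.00150494 = 0.000295 M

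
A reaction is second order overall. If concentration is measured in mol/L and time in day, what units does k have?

(mol/L)⁻¹·day⁻¹

Step 1: For overall order n, rate = k × (concentration)^n.
Step 2: Rate has units mol/L·day⁻¹; concentration term has units (mol/L)^2.
Step 3: k = rate / (concentration)^n, so units of k = (mol/L)^(1-2)·day⁻¹ = (mol/L)⁻¹·day⁻¹.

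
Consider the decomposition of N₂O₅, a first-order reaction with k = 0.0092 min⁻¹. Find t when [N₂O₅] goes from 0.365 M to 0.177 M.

78.67 min

Step 1: For first-order: t = ln([N₂O₅]₀/[N₂O₅])/k
Step 2: t = ln(0.365/0.177)/0.0092
Step 3: t = ln(2.062)/0.0092
Step 4: t = 0.7237/0.0092 = 78.67 min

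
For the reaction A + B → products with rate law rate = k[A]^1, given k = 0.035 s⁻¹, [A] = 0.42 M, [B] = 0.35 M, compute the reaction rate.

0.0147 M/s

Step 1: The rate law is rate = k[A]^1
Step 2: Note that the rate does not depend on [B] (zero order in B).
Step 3: rate = 0.035 × (0.42)^1 = 0.0147 M/s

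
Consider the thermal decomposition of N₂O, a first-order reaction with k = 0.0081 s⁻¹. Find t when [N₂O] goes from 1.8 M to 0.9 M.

85.57 s

Step 1: For first-order: t = ln([N₂O]₀/[N₂O])/k
Step 2: t = ln(1.8/0.9)/0.0081
Step 3: t = ln(2)/0.0081
Step 4: t = 0.6931/0.0081 = 85.57 s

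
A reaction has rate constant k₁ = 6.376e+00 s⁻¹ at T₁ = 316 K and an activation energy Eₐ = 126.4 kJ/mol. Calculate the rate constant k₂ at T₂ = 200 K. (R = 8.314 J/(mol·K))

4.849e-12 s⁻¹

Step 1: Use the two-temperature Arrhenius form: ln(k₂/k₁) = -Eₐ/R × (1/T₂ - 1/T₁)
Step 2: Convert Eₐ to J/mol: 126.4 kJ/mol = 126400 J/mol
Step 3: 1/T₂ - 1/T₁ = 1/200 - 1/316 = 1.835443e-03 K⁻¹
Step 4: ln(k₂/k₁) = -126400/8.314 × 1.835443e-03 = -27.90474
Step 5: k₂ = k₁ × exp(-27.90474) = 6.376e+00 × 7.60546e-13 = 4.849e-12 s⁻¹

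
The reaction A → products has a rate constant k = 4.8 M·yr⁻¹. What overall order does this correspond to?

zeroth order (0)

Step 1: The units of k for an nth-order reaction are (concentration)^(1-n)·(time)⁻¹.
Step 2: Here k has units M·yr⁻¹, so the concentration exponent is 1.
Step 3: 1 - n = 1 ⇒ n = 0. The reaction is zeroth order.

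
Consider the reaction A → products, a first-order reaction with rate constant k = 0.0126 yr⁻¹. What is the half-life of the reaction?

55.01 yr

Step 1: For a first-order reaction, t₁/₂ = ln(2)/k
Step 2: t₁/₂ = ln(2)/0.0126
Step 3: t₁/₂ = 0.6931/0.0126 = 55.01 yr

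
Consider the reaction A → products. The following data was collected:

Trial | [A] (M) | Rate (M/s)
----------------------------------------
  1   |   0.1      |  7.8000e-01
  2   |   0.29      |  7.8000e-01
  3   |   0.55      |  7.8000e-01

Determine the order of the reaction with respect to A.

zeroth order (0)

Step 1: Compare trials - when concentration changes, rate stays constant.
Step 2: rate₂/rate₁ = 7.8000e-01/7.8000e-01 = 1
Step 3: [A]₂/[A]₁ = 0.29/0.1 = 2.9
Step 4: Since rate ratio ≈ (conc ratio)^0, the reaction is zeroth order.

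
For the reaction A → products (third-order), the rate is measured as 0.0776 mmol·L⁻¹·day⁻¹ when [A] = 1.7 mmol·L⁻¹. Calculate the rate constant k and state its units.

0.01579 (mmol·L⁻¹)⁻²·day⁻¹

Step 1: rate = k[A]^3, so k = rate / [A]^3.
Step 2: k = 0.0776 / (1.7)^3 = 0.0776 / 4.913.
Step 3: k = 0.01579 (mmol·L⁻¹)⁻²·day⁻¹.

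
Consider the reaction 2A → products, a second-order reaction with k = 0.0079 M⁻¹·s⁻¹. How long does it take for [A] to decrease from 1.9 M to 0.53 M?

172.2 s

Step 1: For second-order: t = (1/[A] - 1/[A]₀)/k
Step 2: t = (1/0.53 - 1/1.9)/0.0079
Step 3: t = (1.887 - 0.5263)/0.0079
Step 4: t = 1.36/0.0079 = 172.2 s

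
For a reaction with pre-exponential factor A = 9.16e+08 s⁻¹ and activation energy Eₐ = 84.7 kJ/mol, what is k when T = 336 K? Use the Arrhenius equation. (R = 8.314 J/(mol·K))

6.22e-05 s⁻¹

Step 1: Use the Arrhenius equation: k = A × exp(-Eₐ/RT)
Step 2: Convert Eₐ to J/mol: 84.7 kJ/mol = 84700 J/mol
Step 3: Calculate the exponent: -Eₐ/(RT) = -84700/(8.314 × 336) = -30.32034
Step 4: k = 9.16e+08 × exp(-30.32034)
Step 5: k = 9.16e+08 × 6.79272e-14 = 6.2221e-05 s⁻¹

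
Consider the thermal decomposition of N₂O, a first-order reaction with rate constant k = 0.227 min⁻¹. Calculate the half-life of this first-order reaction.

3.054 min

Step 1: For a first-order reaction, t₁/₂ = ln(2)/k
Step 2: t₁/₂ = ln(2)/0.227
Step 3: t₁/₂ = 0.6931/0.227 = 3.054 min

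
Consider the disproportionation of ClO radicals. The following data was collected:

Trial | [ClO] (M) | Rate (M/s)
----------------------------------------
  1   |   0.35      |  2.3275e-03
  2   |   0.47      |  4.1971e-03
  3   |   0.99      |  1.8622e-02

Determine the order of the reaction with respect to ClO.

second order (2)

Step 1: Compare trials to find order n where rate₂/rate₁ = ([ClO]₂/[ClO]₁)^n
Step 2: rate₂/rate₁ = 4.1971e-03/2.3275e-03 = 1.803
Step 3: [ClO]₂/[ClO]₁ = 0.47/0.35 = 1.343
Step 4: n = ln(1.803)/ln(1.343) = 2.00 ≈ 2
Step 5: The reaction is second order in ClO.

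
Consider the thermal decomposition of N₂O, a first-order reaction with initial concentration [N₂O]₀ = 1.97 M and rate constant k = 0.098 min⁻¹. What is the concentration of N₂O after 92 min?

0.0002393 M

Step 1: For a first-order reaction: [N₂O] = [N₂O]₀ × e^(-kt)
Step 2: [N₂O] = 1.97 × e^(-0.098 × 92)
Step 3: [N₂O] = 1.97 × e^(-9.016)
Step 4: [N₂O] = 1.97 × 0.000121451 = 0.0002393 M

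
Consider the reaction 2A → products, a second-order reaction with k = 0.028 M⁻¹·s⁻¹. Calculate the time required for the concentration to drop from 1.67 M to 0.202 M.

155.4 s

Step 1: For second-order: t = (1/[A] - 1/[A]₀)/k
Step 2: t = (1/0.202 - 1/1.67)/0.028
Step 3: t = (4.95 - 0.5988)/0.028
Step 4: t = 4.352/0.028 = 155.4 s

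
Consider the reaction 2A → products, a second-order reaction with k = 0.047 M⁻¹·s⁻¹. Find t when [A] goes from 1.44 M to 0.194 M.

94.9 s

Step 1: For second-order: t = (1/[A] - 1/[A]₀)/k
Step 2: t = (1/0.194 - 1/1.44)/0.047
Step 3: t = (5.155 - 0.6944)/0.047
Step 4: t = 4.46/0.047 = 94.9 s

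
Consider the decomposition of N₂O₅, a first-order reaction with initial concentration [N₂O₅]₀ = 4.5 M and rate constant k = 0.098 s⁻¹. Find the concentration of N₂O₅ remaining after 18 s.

0.7711 M

Step 1: For a first-order reaction: [N₂O₅] = [N₂O₅]₀ × e^(-kt)
Step 2: [N₂O₅] = 4.5 × e^(-0.098 × 18)
Step 3: [N₂O₅] = 4.5 × e^(-1.764)
Step 4: [N₂O₅] = 4.5 × 0.171358 = 0.7711 M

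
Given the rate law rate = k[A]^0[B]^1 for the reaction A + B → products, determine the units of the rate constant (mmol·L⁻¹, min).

min⁻¹

Step 1: Overall order = 0 + 1 = 1.
Step 2: rate has units mmol·L⁻¹·min⁻¹; [A]^0[B]^1 has units (mmol·L⁻¹)^1.
Step 3: k = rate/([A]^0[B]^1), so units of k = (mmol·L⁻¹)^(1-1)·min⁻¹ = min⁻¹.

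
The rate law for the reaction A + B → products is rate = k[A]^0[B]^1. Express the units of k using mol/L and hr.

hr⁻¹

Step 1: Overall order = 0 + 1 = 1.
Step 2: rate has units mol/L·hr⁻¹; [A]^0[B]^1 has units (mol/L)^1.
Step 3: k = rate/([A]^0[B]^1), so units of k = (mol/L)^(1-1)·hr⁻¹ = hr⁻¹.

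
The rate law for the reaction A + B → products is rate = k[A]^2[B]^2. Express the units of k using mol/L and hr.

(mol/L)⁻³·hr⁻¹

Step 1: Overall order = 2 + 2 = 4.
Step 2: rate has units mol/L·hr⁻¹; [A]^2[B]^2 has units (mol/L)^4.
Step 3: k = rate/([A]^2[B]^2), so units of k = (mol/L)^(1-4)·hr⁻¹ = (mol/L)⁻³·hr⁻¹.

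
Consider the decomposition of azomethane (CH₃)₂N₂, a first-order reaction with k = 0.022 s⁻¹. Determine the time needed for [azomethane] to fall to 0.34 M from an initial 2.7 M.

94.18 s

Step 1: For first-order: t = ln([azomethane]₀/[azomethane])/k
Step 2: t = ln(2.7/0.34)/0.022
Step 3: t = ln(7.941)/0.022
Step 4: t = 2.072/0.022 = 94.18 s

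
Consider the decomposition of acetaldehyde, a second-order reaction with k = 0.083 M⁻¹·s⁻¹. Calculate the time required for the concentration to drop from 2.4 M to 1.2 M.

5.02 s

Step 1: For second-order: t = (1/[CH₃CHO] - 1/[CH₃CHO]₀)/k
Step 2: t = (1/1.2 - 1/2.4)/0.083
Step 3: t = (0.8333 - 0.4167)/0.083
Step 4: t = 0.4167/0.083 = 5.02 s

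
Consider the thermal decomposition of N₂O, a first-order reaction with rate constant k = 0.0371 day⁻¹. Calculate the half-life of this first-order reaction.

18.68 day

Step 1: For a first-order reaction, t₁/₂ = ln(2)/k
Step 2: t₁/₂ = ln(2)/0.0371
Step 3: t₁/₂ = 0.6931/0.0371 = 18.68 day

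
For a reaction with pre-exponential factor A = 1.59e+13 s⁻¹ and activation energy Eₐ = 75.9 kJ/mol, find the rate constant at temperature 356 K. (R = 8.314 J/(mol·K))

1.16e+02 s⁻¹

Step 1: Use the Arrhenius equation: k = A × exp(-Eₐ/RT)
Step 2: Convert Eₐ to J/mol: 75.9 kJ/mol = 75900 J/mol
Step 3: Calculate the exponent: -Eₐ/(RT) = -75900/(8.314 × 356) = -25.64376
Step 4: k = 1.59e+13 × exp(-25.64376)
Step 5: k = 1.59e+13 × 7.29552e-12 = 1.1600e+02 s⁻¹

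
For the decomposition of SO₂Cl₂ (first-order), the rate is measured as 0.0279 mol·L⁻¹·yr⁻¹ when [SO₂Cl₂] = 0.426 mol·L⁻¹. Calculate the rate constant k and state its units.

0.06549 yr⁻¹

Step 1: rate = k[SO₂Cl₂]^1, so k = rate / [SO₂Cl₂]^1.
Step 2: k = 0.0279 / (0.426)^1 = 0.0279 / 0.426.
Step 3: k = 0.06549 yr⁻¹.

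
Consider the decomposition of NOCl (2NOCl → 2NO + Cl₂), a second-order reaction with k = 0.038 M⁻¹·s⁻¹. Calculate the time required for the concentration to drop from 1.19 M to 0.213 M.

101.4 s

Step 1: For second-order: t = (1/[NOCl] - 1/[NOCl]₀)/k
Step 2: t = (1/0.213 - 1/1.19)/0.038
Step 3: t = (4.695 - 0.8403)/0.038
Step 4: t = 3.854/0.038 = 101.4 s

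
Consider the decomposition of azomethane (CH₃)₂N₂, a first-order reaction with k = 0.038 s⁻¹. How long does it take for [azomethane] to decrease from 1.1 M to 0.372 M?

28.53 s

Step 1: For first-order: t = ln([azomethane]₀/[azomethane])/k
Step 2: t = ln(1.1/0.372)/0.038
Step 3: t = ln(2.957)/0.038
Step 4: t = 1.084/0.038 = 28.53 s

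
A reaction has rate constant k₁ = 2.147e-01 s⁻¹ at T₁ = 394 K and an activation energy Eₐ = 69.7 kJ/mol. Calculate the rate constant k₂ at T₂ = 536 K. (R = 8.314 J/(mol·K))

6.025e+01 s⁻¹

Step 1: Use the two-temperature Arrhenius form: ln(k₂/k₁) = -Eₐ/R × (1/T₂ - 1/T₁)
Step 2: Convert Eₐ to J/mol: 69.7 kJ/mol = 69700 J/mol
Step 3: 1/T₂ - 1/T₁ = 1/536 - 1/394 = -6.723994e-04 K⁻¹
Step 4: ln(k₂/k₁) = -69700/8.314 × -6.723994e-04 = 5.63703
Step 5: k₂ = k₁ × exp(5.63703) = 2.147e-01 × 2.80628e+02 = 6.025e+01 s⁻¹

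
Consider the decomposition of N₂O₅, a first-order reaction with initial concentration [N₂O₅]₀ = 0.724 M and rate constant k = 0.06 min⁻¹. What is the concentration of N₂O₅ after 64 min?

0.01556 M

Step 1: For a first-order reaction: [N₂O₅] = [N₂O₅]₀ × e^(-kt)
Step 2: [N₂O₅] = 0.724 × e^(-0.06 × 64)
Step 3: [N₂O₅] = 0.724 × e^(-3.84)
Step 4: [N₂O₅] = 0.724 × 0.0214936 = 0.01556 M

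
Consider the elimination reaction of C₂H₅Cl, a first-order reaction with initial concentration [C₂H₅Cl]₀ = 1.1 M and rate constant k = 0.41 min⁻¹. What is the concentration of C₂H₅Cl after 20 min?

0.0003021 M

Step 1: For a first-order reaction: [C₂H₅Cl] = [C₂H₅Cl]₀ × e^(-kt)
Step 2: [C₂H₅Cl] = 1.1 × e^(-0.41 × 20)
Step 3: [C₂H₅Cl] = 1.1 × e^(-8.2)
Step 4: [C₂H₅Cl] = 1.1 × 0.000274654 = 0.0003021 M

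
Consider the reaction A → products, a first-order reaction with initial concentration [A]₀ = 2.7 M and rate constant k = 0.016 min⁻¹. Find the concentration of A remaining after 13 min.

2.193 M

Step 1: For a first-order reaction: [A] = [A]₀ × e^(-kt)
Step 2: [A] = 2.7 × e^(-0.016 × 13)
Step 3: [A] = 2.7 × e^(-0.208)
Step 4: [A] = 2.7 × 0.812207 = 2.193 M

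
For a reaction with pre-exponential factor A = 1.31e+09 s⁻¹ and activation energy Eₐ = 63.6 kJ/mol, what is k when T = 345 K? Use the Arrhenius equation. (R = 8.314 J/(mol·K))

3.07e-01 s⁻¹

Step 1: Use the Arrhenius equation: k = A × exp(-Eₐ/RT)
Step 2: Convert Eₐ to J/mol: 63.6 kJ/mol = 63600 J/mol
Step 3: Calculate the exponent: -Eₐ/(RT) = -63600/(8.314 × 345) = -22.17318
Step 4: k = 1.31e+09 × exp(-22.17318)
Step 5: k = 1.31e+09 × 2.34590e-10 = 3.0731e-01 s⁻¹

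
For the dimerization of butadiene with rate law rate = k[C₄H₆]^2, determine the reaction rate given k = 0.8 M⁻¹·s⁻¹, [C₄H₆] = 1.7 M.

2.312 M/s

Step 1: Identify the rate law: rate = k[C₄H₆]^2
Step 2: Substitute values: rate = 0.8 × (1.7)^2
Step 3: Calculate: rate = 0.8 × 2.89 = 2.312 M/s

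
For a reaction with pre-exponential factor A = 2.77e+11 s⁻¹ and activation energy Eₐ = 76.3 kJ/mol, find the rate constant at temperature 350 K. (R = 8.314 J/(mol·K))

1.13e+00 s⁻¹

Step 1: Use the Arrhenius equation: k = A × exp(-Eₐ/RT)
Step 2: Convert Eₐ to J/mol: 76.3 kJ/mol = 76300 J/mol
Step 3: Calculate the exponent: -Eₐ/(RT) = -76300/(8.314 × 350) = -26.22083
Step 4: k = 2.77e+11 × exp(-26.22083)
Step 5: k = 2.77e+11 × 4.09674e-12 = 1.1348e+00 s⁻¹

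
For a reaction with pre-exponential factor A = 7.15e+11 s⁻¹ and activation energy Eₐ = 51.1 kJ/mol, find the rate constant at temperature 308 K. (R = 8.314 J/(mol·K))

1.54e+03 s⁻¹

Step 1: Use the Arrhenius equation: k = A × exp(-Eₐ/RT)
Step 2: Convert Eₐ to J/mol: 51.1 kJ/mol = 51100 J/mol
Step 3: Calculate the exponent: -Eₐ/(RT) = -51100/(8.314 × 308) = -19.95539
Step 4: k = 7.15e+11 × exp(-19.95539)
Step 5: k = 7.15e+11 × 2.15518e-09 = 1.5410e+03 s⁻¹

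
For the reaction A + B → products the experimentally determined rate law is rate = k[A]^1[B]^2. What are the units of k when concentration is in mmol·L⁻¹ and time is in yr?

(mmol·L⁻¹)⁻²·yr⁻¹

Step 1: Overall order = 1 + 2 = 3.
Step 2: rate has units mmol·L⁻¹·yr⁻¹; [A]^1[B]^2 has units (mmol·L⁻¹)^3.
Step 3: k = rate/([A]^1[B]^2), so units of k = (mmol·L⁻¹)^(1-3)·yr⁻¹ = (mmol·L⁻¹)⁻²·yr⁻¹.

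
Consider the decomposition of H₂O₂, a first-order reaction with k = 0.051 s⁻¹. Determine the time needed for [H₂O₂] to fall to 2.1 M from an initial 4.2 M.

13.59 s

Step 1: For first-order: t = ln([H₂O₂]₀/[H₂O₂])/k
Step 2: t = ln(4.2/2.1)/0.051
Step 3: t = ln(2)/0.051
Step 4: t = 0.6931/0.051 = 13.59 s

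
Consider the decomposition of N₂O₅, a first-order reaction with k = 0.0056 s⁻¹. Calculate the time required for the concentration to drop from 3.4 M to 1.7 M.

123.8 s

Step 1: For first-order: t = ln([N₂O₅]₀/[N₂O₅])/k
Step 2: t = ln(3.4/1.7)/0.0056
Step 3: t = ln(2)/0.0056
Step 4: t = 0.6931/0.0056 = 123.8 s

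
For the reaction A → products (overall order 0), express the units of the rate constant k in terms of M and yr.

M·yr⁻¹

Step 1: For overall order n, rate = k × (concentration)^n.
Step 2: Rate has units M·yr⁻¹; concentration term has units M^0.
Step 3: k = rate / (concentration)^n, so units of k = M^(1-0)·yr⁻¹ = M·yr⁻¹.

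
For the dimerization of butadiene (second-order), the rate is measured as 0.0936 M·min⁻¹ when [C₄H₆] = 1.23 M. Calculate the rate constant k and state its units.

0.06187 M⁻¹·min⁻¹

Step 1: rate = k[C₄H₆]^2, so k = rate / [C₄H₆]^2.
Step 2: k = 0.0936 / (1.23)^2 = 0.0936 / 1.513.
Step 3: k = 0.06187 M⁻¹·min⁻¹.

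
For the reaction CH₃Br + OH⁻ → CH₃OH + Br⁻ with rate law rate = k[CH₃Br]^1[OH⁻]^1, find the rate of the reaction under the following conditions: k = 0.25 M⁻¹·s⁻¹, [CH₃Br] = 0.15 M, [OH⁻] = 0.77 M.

0.02887 M/s

Step 1: The rate law is rate = k[CH₃Br]^1[OH⁻]^1
Step 2: Substitute: rate = 0.25 × (0.15)^1 × (0.77)^1
Step 3: rate = 0.25 × 0.15 × 0.77 = 0.028875 M/s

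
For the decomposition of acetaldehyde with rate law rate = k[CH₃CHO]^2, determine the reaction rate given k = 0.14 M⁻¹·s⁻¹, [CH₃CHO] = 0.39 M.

0.02129 M/s

Step 1: Identify the rate law: rate = k[CH₃CHO]^2
Step 2: Substitute values: rate = 0.14 × (0.39)^2
Step 3: Calculate: rate = 0.14 × 0.1521 = 0.021294 M/s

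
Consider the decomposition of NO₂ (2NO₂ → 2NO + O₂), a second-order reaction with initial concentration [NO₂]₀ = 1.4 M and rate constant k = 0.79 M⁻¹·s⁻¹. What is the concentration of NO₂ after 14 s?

0.08493 M

Step 1: For a second-order reaction: 1/[NO₂] = 1/[NO₂]₀ + kt
Step 2: 1/[NO₂] = 1/1.4 + 0.79 × 14
Step 3: 1/[NO₂] = 0.7143 + 11.06 = 11.77
Step 4: [NO₂] = 1/11.77 = 0.08493 M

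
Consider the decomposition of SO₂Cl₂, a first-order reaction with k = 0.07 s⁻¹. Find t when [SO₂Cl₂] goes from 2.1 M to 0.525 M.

19.8 s

Step 1: For first-order: t = ln([SO₂Cl₂]₀/[SO₂Cl₂])/k
Step 2: t = ln(2.1/0.525)/0.07
Step 3: t = ln(4)/0.07
Step 4: t = 1.386/0.07 = 19.8 s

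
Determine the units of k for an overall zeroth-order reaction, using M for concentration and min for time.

M·min⁻¹

Step 1: For overall order n, rate = k × (concentration)^n.
Step 2: Rate has units M·min⁻¹; concentration term has units M^0.
Step 3: k = rate / (concentration)^n, so units of k = M^(1-0)·min⁻¹ = M·min⁻¹.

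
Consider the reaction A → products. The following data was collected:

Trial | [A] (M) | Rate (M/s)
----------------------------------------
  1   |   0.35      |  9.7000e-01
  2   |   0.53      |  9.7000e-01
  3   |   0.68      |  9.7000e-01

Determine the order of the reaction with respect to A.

zeroth order (0)

Step 1: Compare trials - when concentration changes, rate stays constant.
Step 2: rate₂/rate₁ = 9.7000e-01/9.7000e-01 = 1
Step 3: [A]₂/[A]₁ = 0.53/0.35 = 1.514
Step 4: Since rate ratio ≈ (conc ratio)^0, the reaction is zeroth order.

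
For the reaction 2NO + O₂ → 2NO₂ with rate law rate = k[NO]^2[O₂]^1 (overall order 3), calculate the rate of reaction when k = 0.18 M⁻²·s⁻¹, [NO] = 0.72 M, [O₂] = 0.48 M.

0.04479 M/s

Step 1: The rate law is rate = k[NO]^2[O₂]^1, overall order = 2+1 = 3
Step 2: Substitute values: rate = 0.18 × (0.72)^2 × (0.48)^1
Step 3: rate = 0.18 × 0.5184 × 0.48 = 0.0447898 M/s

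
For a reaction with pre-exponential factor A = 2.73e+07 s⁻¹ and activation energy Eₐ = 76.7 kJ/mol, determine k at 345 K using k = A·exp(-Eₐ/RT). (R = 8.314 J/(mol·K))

6.65e-05 s⁻¹

Step 1: Use the Arrhenius equation: k = A × exp(-Eₐ/RT)
Step 2: Convert Eₐ to J/mol: 76.7 kJ/mol = 76700 J/mol
Step 3: Calculate the exponent: -Eₐ/(RT) = -76700/(8.314 × 345) = -26.74030
Step 4: k = 2.73e+07 × exp(-26.74030)
Step 5: k = 2.73e+07 × 2.43689e-12 = 6.6527e-05 s⁻¹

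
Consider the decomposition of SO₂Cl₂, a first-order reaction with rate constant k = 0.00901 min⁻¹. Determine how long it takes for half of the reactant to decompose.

76.93 min

Step 1: For a first-order reaction, t₁/₂ = ln(2)/k
Step 2: t₁/₂ = ln(2)/0.00901
Step 3: t₁/₂ = 0.6931/0.00901 = 76.93 min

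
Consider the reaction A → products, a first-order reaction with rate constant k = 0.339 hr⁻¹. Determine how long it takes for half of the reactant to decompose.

2.045 hr

Step 1: For a first-order reaction, t₁/₂ = ln(2)/k
Step 2: t₁/₂ = ln(2)/0.339
Step 3: t₁/₂ = 0.6931/0.339 = 2.045 hr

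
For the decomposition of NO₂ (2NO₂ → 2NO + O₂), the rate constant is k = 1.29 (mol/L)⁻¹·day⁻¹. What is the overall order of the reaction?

second order (2)

Step 1: The units of k for an nth-order reaction are (concentration)^(1-n)·(time)⁻¹.
Step 2: Here k has units (mol/L)⁻¹·day⁻¹, so the concentration exponent is -1.
Step 3: 1 - n = -1 ⇒ n = 2. The reaction is second order.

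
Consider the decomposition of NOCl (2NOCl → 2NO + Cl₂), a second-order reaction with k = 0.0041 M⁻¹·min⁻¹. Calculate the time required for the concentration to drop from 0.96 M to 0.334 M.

476.2 min

Step 1: For second-order: t = (1/[NOCl] - 1/[NOCl]₀)/k
Step 2: t = (1/0.334 - 1/0.96)/0.0041
Step 3: t = (2.994 - 1.042)/0.0041
Step 4: t = 1.952/0.0041 = 476.2 min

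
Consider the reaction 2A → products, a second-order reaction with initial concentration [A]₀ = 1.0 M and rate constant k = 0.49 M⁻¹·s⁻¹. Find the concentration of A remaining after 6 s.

0.2538 M

Step 1: For a second-order reaction: 1/[A] = 1/[A]₀ + kt
Step 2: 1/[A] = 1/1.0 + 0.49 × 6
Step 3: 1/[A] = 1 + 2.94 = 3.94
Step 4: [A] = 1/3.94 = 0.2538 M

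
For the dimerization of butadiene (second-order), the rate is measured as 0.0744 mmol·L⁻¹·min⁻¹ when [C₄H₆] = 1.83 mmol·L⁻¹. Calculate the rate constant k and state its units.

0.02222 (mmol·L⁻¹)⁻¹·min⁻¹

Step 1: rate = k[C₄H₆]^2, so k = rate / [C₄H₆]^2.
Step 2: k = 0.0744 / (1.83)^2 = 0.0744 / 3.349.
Step 3: k = 0.02222 (mmol·L⁻¹)⁻¹·min⁻¹.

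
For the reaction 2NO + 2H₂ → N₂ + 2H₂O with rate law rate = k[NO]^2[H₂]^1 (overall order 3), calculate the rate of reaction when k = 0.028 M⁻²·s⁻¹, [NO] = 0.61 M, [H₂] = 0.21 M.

0.002188 M/s

Step 1: The rate law is rate = k[NO]^2[H₂]^1, overall order = 2+1 = 3
Step 2: Substitute values: rate = 0.028 × (0.61)^2 × (0.21)^1
Step 3: rate = 0.028 × 0.3721 × 0.21 = 0.00218795 M/s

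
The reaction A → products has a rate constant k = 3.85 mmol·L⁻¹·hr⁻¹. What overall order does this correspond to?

zeroth order (0)

Step 1: The units of k for an nth-order reaction are (concentration)^(1-n)·(time)⁻¹.
Step 2: Here k has units mmol·L⁻¹·hr⁻¹, so the concentration exponent is 1.
Step 3: 1 - n = 1 ⇒ n = 0. The reaction is zeroth order.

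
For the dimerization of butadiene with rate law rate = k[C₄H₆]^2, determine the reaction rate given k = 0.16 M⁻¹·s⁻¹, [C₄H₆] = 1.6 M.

0.4096 M/s

Step 1: Identify the rate law: rate = k[C₄H₆]^2
Step 2: Substitute values: rate = 0.16 × (1.6)^2
Step 3: Calculate: rate = 0.16 × 2.56 = 0.4096 M/s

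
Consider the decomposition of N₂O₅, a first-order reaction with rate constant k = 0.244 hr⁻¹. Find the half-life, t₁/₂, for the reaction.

2.841 hr

Step 1: For a first-order reaction, t₁/₂ = ln(2)/k
Step 2: t₁/₂ = ln(2)/0.244
Step 3: t₁/₂ = 0.6931/0.244 = 2.841 hr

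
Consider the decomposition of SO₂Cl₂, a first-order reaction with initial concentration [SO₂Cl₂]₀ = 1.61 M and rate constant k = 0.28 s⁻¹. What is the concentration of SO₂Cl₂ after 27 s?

0.0008386 M

Step 1: For a first-order reaction: [SO₂Cl₂] = [SO₂Cl₂]₀ × e^(-kt)
Step 2: [SO₂Cl₂] = 1.61 × e^(-0.28 × 27)
Step 3: [SO₂Cl₂] = 1.61 × e^(-7.56)
Step 4: [SO₂Cl₂] = 1.61 × 0.000520875 = 0.0008386 M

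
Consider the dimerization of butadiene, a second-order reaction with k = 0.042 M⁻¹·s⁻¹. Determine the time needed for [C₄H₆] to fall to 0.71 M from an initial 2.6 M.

24.38 s

Step 1: For second-order: t = (1/[C₄H₆] - 1/[C₄H₆]₀)/k
Step 2: t = (1/0.71 - 1/2.6)/0.042
Step 3: t = (1.408 - 0.3846)/0.042
Step 4: t = 1.024/0.042 = 24.38 s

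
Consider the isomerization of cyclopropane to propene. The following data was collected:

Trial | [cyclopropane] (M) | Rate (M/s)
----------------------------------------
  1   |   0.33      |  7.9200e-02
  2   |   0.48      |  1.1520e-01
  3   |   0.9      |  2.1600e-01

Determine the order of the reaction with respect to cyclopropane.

first order (1)

Step 1: Compare trials to find order n where rate₂/rate₁ = ([cyclopropane]₂/[cyclopropane]₁)^n
Step 2: rate₂/rate₁ = 1.1520e-01/7.9200e-02 = 1.455
Step 3: [cyclopropane]₂/[cyclopropane]₁ = 0.48/0.33 = 1.455
Step 4: n = ln(1.455)/ln(1.455) = 1.00 ≈ 1
Step 5: The reaction is first order in cyclopropane.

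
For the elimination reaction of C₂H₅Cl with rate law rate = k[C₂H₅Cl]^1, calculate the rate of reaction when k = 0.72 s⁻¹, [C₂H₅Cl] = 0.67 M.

0.4824 M/s

Step 1: Identify the rate law: rate = k[C₂H₅Cl]^1
Step 2: Substitute values: rate = 0.72 × (0.67)^1
Step 3: Calculate: rate = 0.72 × 0.67 = 0.4824 M/s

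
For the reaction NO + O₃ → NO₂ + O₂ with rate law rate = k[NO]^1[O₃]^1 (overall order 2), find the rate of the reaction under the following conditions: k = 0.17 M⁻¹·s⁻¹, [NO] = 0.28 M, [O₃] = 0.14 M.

0.006664 M/s

Step 1: The rate law is rate = k[NO]^1[O₃]^1, overall order = 1+1 = 2
Step 2: Substitute values: rate = 0.17 × (0.28)^1 × (0.14)^1
Step 3: rate = 0.17 × 0.28 × 0.14 = 0.006664 M/s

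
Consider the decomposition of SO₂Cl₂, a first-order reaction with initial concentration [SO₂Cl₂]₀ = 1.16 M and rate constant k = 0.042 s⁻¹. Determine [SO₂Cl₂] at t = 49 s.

0.1481 M

Step 1: For a first-order reaction: [SO₂Cl₂] = [SO₂Cl₂]₀ × e^(-kt)
Step 2: [SO₂Cl₂] = 1.16 × e^(-0.042 × 49)
Step 3: [SO₂Cl₂] = 1.16 × e^(-2.058)
Step 4: [SO₂Cl₂] = 1.16 × 0.127709 = 0.1481 M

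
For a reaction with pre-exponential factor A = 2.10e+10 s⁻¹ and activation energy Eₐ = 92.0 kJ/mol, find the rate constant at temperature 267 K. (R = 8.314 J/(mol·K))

2.10e-08 s⁻¹

Step 1: Use the Arrhenius equation: k = A × exp(-Eₐ/RT)
Step 2: Convert Eₐ to J/mol: 92.0 kJ/mol = 92000 J/mol
Step 3: Calculate the exponent: -Eₐ/(RT) = -92000/(8.314 × 267) = -41.44447
Step 4: k = 2.10e+10 × exp(-41.44447)
Step 5: k = 2.10e+10 × 1.00206e-18 = 2.1043e-08 s⁻¹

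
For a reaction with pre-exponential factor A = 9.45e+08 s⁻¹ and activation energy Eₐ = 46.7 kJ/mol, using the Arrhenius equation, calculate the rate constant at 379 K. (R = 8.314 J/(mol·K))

3.46e+02 s⁻¹

Step 1: Use the Arrhenius equation: k = A × exp(-Eₐ/RT)
Step 2: Convert Eₐ to J/mol: 46.7 kJ/mol = 46700 J/mol
Step 3: Calculate the exponent: -Eₐ/(RT) = -46700/(8.314 × 379) = -14.82066
Step 4: k = 9.45e+08 × exp(-14.82066)
Step 5: k = 9.45e+08 × 3.65990e-07 = 3.4586e+02 s⁻¹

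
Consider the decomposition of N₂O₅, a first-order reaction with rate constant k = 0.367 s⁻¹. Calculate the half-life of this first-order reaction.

1.889 s

Step 1: For a first-order reaction, t₁/₂ = ln(2)/k
Step 2: t₁/₂ = ln(2)/0.367
Step 3: t₁/₂ = 0.6931/0.367 = 1.889 s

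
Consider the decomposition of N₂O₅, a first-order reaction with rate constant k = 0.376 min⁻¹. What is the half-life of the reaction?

1.843 min

Step 1: For a first-order reaction, t₁/₂ = ln(2)/k
Step 2: t₁/₂ = ln(2)/0.376
Step 3: t₁/₂ = 0.6931/0.376 = 1.843 min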